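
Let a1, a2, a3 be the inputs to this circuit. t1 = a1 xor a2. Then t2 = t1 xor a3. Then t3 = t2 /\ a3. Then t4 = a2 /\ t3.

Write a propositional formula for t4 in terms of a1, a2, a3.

a2 /\ (((a1 xor a2) xor a3) /\ a3)

t1 = a1 xor a2
t2 = t1 xor a3 = (a1 xor a2) xor a3
t3 = t2 /\ a3 = ((a1 xor a2) xor a3) /\ a3
t4 = a2 /\ t3 = a2 /\ (((a1 xor a2) xor a3) /\ a3)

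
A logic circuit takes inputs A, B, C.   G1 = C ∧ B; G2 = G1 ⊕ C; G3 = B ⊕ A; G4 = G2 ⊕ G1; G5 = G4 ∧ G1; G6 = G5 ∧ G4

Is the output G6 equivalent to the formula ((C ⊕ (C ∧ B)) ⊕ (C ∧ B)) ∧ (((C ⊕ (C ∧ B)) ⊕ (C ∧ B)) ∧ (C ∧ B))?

Yes

G1 = C ∧ B
G2 = G1 ⊕ C = (C ∧ B) ⊕ C
G4 = G2 ⊕ G1 = ((C ∧ B) ⊕ C) ⊕ (C ∧ B)
G5 = G4 ∧ G1 = (((C ∧ B) ⊕ C) ⊕ (C ∧ B)) ∧ (C ∧ B)
G6 = G5 ∧ G4 = ((((C ∧ B) ⊕ C) ⊕ (C ∧ B)) ∧ (C ∧ B)) ∧ (((C ∧ B) ⊕ C) ⊕ (C ∧ B))
At A=0, B=0, C=0: circuit gives 0, formula gives 0.
At A=0, B=1, C=1: circuit gives 1, formula gives 1.
Agrees on all 8 inputs.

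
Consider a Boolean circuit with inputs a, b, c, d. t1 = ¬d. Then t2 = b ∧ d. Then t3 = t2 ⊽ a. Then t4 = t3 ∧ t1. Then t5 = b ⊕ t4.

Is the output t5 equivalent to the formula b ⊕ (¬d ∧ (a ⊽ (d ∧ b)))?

Yes

t1 = ¬d
t2 = b ∧ d
t3 = t2 ⊽ a = (b ∧ d) ⊽ a
t4 = t3 ∧ t1 = ((b ∧ d) ⊽ a) ∧ ¬d
t5 = b ⊕ t4 = b ⊕ (((b ∧ d) ⊽ a) ∧ ¬d)
At a=0, b=0, c=0, d=1: circuit gives 0, formula gives 0.
At a=0, b=0, c=0, d=0: circuit gives 1, formula gives 1.
Agrees on all 16 inputs.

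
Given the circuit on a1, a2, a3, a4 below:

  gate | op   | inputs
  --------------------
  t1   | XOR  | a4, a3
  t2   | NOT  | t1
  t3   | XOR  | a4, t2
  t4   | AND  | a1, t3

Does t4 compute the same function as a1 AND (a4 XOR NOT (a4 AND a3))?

t1 = a4 XOR a3
t2 = NOT t1 = NOT (a4 XOR a3)
t3 = a4 XOR t2 = a4 XOR NOT (a4 XOR a3)
t4 = a1 AND t3 = a1 AND (a4 XOR NOT (a4 XOR a3))
At a1=1, a2=0, a3=0, a4=1: circuit gives 1, formula gives 0.

No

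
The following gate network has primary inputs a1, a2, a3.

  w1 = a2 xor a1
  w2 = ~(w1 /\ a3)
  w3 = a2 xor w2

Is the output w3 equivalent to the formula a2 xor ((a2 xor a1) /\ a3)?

No

w1 = a2 xor a1
w2 = ~(w1 /\ a3) = ~((a2 xor a1) /\ a3)
w3 = a2 xor w2 = a2 xor (~((a2 xor a1) /\ a3))
At a1=0, a2=0, a3=0: circuit gives 1, formula gives 0.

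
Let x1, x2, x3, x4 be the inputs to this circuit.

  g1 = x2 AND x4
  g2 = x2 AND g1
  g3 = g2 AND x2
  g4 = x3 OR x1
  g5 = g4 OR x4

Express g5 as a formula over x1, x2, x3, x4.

(x3 OR x1) OR x4

g4 = x3 OR x1
g5 = g4 OR x4 = (x3 OR x1) OR x4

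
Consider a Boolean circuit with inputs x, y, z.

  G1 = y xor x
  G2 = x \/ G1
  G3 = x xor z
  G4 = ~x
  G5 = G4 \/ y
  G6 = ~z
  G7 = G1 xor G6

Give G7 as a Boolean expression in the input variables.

(y xor x) xor ~z

G1 = y xor x
G6 = ~z
G7 = G1 xor G6 = (y xor x) xor ~z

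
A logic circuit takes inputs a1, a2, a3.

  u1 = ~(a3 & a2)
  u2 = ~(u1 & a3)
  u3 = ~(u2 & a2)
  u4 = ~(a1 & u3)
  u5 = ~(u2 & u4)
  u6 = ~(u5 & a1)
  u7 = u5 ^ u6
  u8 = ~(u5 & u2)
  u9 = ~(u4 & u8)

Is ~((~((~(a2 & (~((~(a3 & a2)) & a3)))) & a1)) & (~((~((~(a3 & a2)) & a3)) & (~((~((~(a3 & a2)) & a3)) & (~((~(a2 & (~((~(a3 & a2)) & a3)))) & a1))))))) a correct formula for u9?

Yes

u1 = ~(a3 & a2)
u2 = ~(u1 & a3) = ~((~(a3 & a2)) & a3)
u3 = ~(u2 & a2) = ~((~((~(a3 & a2)) & a3)) & a2)
u4 = ~(a1 & u3) = ~(a1 & (~((~((~(a3 & a2)) & a3)) & a2)))
u5 = ~(u2 & u4) = ~((~((~(a3 & a2)) & a3)) & (~(a1 & (~((~((~(a3 & a2)) & a3)) & a2)))))
u8 = ~(u5 & u2) = ~((~((~((~(a3 & a2)) & a3)) & (~(a1 & (~((~((~(a3 & a2)) & a3)) & a2)))))) & (~((~(a3 & a2)) & a3)))
u9 = ~(u4 & u8) = ~((~(a1 & (~((~((~(a3 & a2)) & a3)) & a2)))) & (~((~((~((~(a3 & a2)) & a3)) & (~(a1 & (~((~((~(a3 & a2)) & a3)) & a2)))))) & (~((~(a3 & a2)) & a3)))))
At a1=0, a2=0, a3=0: circuit gives 0, formula gives 0.
At a1=1, a2=0, a3=0: circuit gives 1, formula gives 1.
Agrees on all 8 inputs.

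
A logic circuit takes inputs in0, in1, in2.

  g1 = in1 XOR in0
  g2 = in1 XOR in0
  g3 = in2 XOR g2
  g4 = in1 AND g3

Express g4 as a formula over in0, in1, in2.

g2 = in1 XOR in0
g3 = in2 XOR g2 = in2 XOR (in1 XOR in0)
g4 = in1 AND g3 = in1 AND (in2 XOR (in1 XOR in0))

in1 AND (in2 XOR (in1 XOR in0))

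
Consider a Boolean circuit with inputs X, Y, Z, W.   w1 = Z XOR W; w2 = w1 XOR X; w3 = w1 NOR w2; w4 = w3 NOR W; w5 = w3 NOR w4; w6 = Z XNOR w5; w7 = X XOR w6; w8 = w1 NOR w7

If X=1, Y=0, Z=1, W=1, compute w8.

w1 = 1 XOR 1 = 0
w2 = 0 XOR 1 = 1
w3 = 0 NOR 1 = 0
w4 = 0 NOR 1 = 0
w5 = 0 NOR 0 = 1
w6 = 1 XNOR 1 = 1
w7 = 1 XOR 1 = 0
w8 = 0 NOR 0 = 1

1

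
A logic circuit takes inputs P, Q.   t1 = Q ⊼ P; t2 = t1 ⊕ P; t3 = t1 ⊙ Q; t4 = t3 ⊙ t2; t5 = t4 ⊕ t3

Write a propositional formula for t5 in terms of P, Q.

(((Q ⊼ P) ⊙ Q) ⊙ ((Q ⊼ P) ⊕ P)) ⊕ ((Q ⊼ P) ⊙ Q)

t1 = Q ⊼ P
t2 = t1 ⊕ P = (Q ⊼ P) ⊕ P
t3 = t1 ⊙ Q = (Q ⊼ P) ⊙ Q
t4 = t3 ⊙ t2 = ((Q ⊼ P) ⊙ Q) ⊙ ((Q ⊼ P) ⊕ P)
t5 = t4 ⊕ t3 = (((Q ⊼ P) ⊙ Q) ⊙ ((Q ⊼ P) ⊕ P)) ⊕ ((Q ⊼ P) ⊙ Q)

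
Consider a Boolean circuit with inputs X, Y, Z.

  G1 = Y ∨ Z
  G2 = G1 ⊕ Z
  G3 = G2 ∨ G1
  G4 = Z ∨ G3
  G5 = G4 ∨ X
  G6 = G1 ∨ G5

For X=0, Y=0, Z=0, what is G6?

G1 = 0 ∨ 0 = 0
G2 = 0 ⊕ 0 = 0
G3 = 0 ∨ 0 = 0
G4 = 0 ∨ 0 = 0
G5 = 0 ∨ 0 = 0
G6 = 0 ∨ 0 = 0

0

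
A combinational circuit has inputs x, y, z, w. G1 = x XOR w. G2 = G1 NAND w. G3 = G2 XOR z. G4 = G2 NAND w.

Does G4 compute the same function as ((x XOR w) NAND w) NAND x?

G1 = x XOR w
G2 = G1 NAND w = (x XOR w) NAND w
G4 = G2 NAND w = ((x XOR w) NAND w) NAND w
At x=1, y=0, z=0, w=0: circuit gives 1, formula gives 0.

No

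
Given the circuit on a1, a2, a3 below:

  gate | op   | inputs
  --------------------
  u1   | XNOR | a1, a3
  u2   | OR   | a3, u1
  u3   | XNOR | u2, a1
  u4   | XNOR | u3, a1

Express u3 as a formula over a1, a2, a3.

(a3 OR (a1 XNOR a3)) XNOR a1

u1 = a1 XNOR a3
u2 = a3 OR u1 = a3 OR (a1 XNOR a3)
u3 = u2 XNOR a1 = (a3 OR (a1 XNOR a3)) XNOR a1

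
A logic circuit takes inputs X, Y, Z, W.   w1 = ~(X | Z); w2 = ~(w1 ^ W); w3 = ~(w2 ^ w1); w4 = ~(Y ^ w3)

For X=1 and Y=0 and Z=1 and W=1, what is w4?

0

w1 = ~(1 | 1) = 0
w2 = ~(0 ^ 1) = 0
w3 = ~(0 ^ 0) = 1
w4 = ~(0 ^ 1) = 0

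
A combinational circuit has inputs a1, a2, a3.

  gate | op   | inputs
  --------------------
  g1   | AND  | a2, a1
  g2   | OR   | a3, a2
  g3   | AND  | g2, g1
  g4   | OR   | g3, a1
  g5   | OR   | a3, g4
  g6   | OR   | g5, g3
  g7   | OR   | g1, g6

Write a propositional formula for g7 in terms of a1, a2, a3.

(a2 AND a1) OR ((a3 OR (((a3 OR a2) AND (a2 AND a1)) OR a1)) OR ((a3 OR a2) AND (a2 AND a1)))

g1 = a2 AND a1
g2 = a3 OR a2
g3 = g2 AND g1 = (a3 OR a2) AND (a2 AND a1)
g4 = g3 OR a1 = ((a3 OR a2) AND (a2 AND a1)) OR a1
g5 = a3 OR g4 = a3 OR (((a3 OR a2) AND (a2 AND a1)) OR a1)
g6 = g5 OR g3 = (a3 OR (((a3 OR a2) AND (a2 AND a1)) OR a1)) OR ((a3 OR a2) AND (a2 AND a1))
g7 = g1 OR g6 = (a2 AND a1) OR ((a3 OR (((a3 OR a2) AND (a2 AND a1)) OR a1)) OR ((a3 OR a2) AND (a2 AND a1)))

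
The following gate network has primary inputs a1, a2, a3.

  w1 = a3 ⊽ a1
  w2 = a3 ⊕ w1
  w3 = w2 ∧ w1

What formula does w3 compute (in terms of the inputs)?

(a3 ⊕ (a3 ⊽ a1)) ∧ (a3 ⊽ a1)

w1 = a3 ⊽ a1
w2 = a3 ⊕ w1 = a3 ⊕ (a3 ⊽ a1)
w3 = w2 ∧ w1 = (a3 ⊕ (a3 ⊽ a1)) ∧ (a3 ⊽ a1)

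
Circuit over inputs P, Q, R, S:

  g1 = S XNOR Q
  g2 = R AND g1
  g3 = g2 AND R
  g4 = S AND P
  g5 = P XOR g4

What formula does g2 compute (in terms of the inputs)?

g1 = S XNOR Q
g2 = R AND g1 = R AND (S XNOR Q)

R AND (S XNOR Q)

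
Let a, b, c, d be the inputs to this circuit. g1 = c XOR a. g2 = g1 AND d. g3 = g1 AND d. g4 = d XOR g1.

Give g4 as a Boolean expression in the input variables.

g1 = c XOR a
g4 = d XOR g1 = d XOR (c XOR a)

d XOR (c XOR a)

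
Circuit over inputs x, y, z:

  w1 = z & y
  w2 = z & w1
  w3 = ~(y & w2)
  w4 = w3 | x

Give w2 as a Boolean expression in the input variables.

z & (z & y)

w1 = z & y
w2 = z & w1 = z & (z & y)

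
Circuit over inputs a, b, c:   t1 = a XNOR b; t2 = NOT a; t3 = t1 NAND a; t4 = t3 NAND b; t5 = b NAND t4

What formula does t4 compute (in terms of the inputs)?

t1 = a XNOR b
t3 = t1 NAND a = (a XNOR b) NAND a
t4 = t3 NAND b = ((a XNOR b) NAND a) NAND b

((a XNOR b) NAND a) NAND b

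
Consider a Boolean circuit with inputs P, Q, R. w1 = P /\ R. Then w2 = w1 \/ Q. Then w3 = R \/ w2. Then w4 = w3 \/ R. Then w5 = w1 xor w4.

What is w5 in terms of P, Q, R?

(P /\ R) xor ((R \/ ((P /\ R) \/ Q)) \/ R)

w1 = P /\ R
w2 = w1 \/ Q = (P /\ R) \/ Q
w3 = R \/ w2 = R \/ ((P /\ R) \/ Q)
w4 = w3 \/ R = (R \/ ((P /\ R) \/ Q)) \/ R
w5 = w1 xor w4 = (P /\ R) xor ((R \/ ((P /\ R) \/ Q)) \/ R)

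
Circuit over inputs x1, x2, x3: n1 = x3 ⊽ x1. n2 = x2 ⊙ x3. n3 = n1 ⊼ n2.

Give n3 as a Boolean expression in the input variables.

n1 = x3 ⊽ x1
n2 = x2 ⊙ x3
n3 = n1 ⊼ n2 = (x3 ⊽ x1) ⊼ (x2 ⊙ x3)

(x3 ⊽ x1) ⊼ (x2 ⊙ x3)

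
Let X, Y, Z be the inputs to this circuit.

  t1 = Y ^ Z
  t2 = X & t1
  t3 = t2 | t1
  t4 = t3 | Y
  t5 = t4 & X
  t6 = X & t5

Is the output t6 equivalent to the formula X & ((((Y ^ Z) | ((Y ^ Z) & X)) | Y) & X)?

Yes

t1 = Y ^ Z
t2 = X & t1 = X & (Y ^ Z)
t3 = t2 | t1 = (X & (Y ^ Z)) | (Y ^ Z)
t4 = t3 | Y = ((X & (Y ^ Z)) | (Y ^ Z)) | Y
t5 = t4 & X = (((X & (Y ^ Z)) | (Y ^ Z)) | Y) & X
t6 = X & t5 = X & ((((X & (Y ^ Z)) | (Y ^ Z)) | Y) & X)
At X=0, Y=0, Z=0: circuit gives 0, formula gives 0.
At X=1, Y=0, Z=1: circuit gives 1, formula gives 1.
Agrees on all 8 inputs.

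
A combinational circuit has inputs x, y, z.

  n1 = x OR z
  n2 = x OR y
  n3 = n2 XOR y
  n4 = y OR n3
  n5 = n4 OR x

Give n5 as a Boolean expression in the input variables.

(y OR ((x OR y) XOR y)) OR x

n2 = x OR y
n3 = n2 XOR y = (x OR y) XOR y
n4 = y OR n3 = y OR ((x OR y) XOR y)
n5 = n4 OR x = (y OR ((x OR y) XOR y)) OR x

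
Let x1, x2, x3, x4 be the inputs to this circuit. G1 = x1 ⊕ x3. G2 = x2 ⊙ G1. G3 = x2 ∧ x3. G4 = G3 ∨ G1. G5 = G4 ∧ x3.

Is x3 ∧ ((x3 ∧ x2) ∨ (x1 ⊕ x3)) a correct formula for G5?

Yes

G1 = x1 ⊕ x3
G3 = x2 ∧ x3
G4 = G3 ∨ G1 = (x2 ∧ x3) ∨ (x1 ⊕ x3)
G5 = G4 ∧ x3 = ((x2 ∧ x3) ∨ (x1 ⊕ x3)) ∧ x3
At x1=0, x2=0, x3=0, x4=0: circuit gives 0, formula gives 0.
At x1=0, x2=0, x3=1, x4=0: circuit gives 1, formula gives 1.
Agrees on all 16 inputs.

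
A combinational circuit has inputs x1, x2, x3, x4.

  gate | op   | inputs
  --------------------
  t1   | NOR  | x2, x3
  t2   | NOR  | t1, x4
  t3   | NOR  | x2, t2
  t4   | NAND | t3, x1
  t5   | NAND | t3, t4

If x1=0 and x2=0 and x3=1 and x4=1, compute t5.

0

t1 = 0 NOR 1 = 0
t2 = 0 NOR 1 = 0
t3 = 0 NOR 0 = 1
t4 = 1 NAND 0 = 1
t5 = 1 NAND 1 = 0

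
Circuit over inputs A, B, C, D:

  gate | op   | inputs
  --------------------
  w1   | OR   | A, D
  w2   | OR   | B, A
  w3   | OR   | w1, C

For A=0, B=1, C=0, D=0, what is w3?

0

w1 = 0 OR 0 = 0
w3 = 0 OR 0 = 0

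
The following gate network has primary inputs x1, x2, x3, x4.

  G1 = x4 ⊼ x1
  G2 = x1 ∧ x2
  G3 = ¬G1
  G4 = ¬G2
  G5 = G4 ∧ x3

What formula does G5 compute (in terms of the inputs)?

G2 = x1 ∧ x2
G4 = ¬G2 = ¬(x1 ∧ x2)
G5 = G4 ∧ x3 = ¬(x1 ∧ x2) ∧ x3

¬(x1 ∧ x2) ∧ x3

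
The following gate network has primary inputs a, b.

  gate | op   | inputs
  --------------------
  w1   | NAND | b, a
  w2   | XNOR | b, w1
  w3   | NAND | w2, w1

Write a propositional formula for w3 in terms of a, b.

w1 = b NAND a
w2 = b XNOR w1 = b XNOR (b NAND a)
w3 = w2 NAND w1 = (b XNOR (b NAND a)) NAND (b NAND a)

(b XNOR (b NAND a)) NAND (b NAND a)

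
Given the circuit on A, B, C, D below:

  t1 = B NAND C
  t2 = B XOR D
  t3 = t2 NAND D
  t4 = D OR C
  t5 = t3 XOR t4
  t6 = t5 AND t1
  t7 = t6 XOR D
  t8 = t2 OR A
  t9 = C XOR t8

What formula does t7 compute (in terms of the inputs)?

((((B XOR D) NAND D) XOR (D OR C)) AND (B NAND C)) XOR D

t1 = B NAND C
t2 = B XOR D
t3 = t2 NAND D = (B XOR D) NAND D
t4 = D OR C
t5 = t3 XOR t4 = ((B XOR D) NAND D) XOR (D OR C)
t6 = t5 AND t1 = (((B XOR D) NAND D) XOR (D OR C)) AND (B NAND C)
t7 = t6 XOR D = ((((B XOR D) NAND D) XOR (D OR C)) AND (B NAND C)) XOR D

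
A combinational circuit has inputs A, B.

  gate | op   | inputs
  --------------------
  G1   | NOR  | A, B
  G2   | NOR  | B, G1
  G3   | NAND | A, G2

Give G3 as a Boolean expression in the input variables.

G1 = A NOR B
G2 = B NOR G1 = B NOR (A NOR B)
G3 = A NAND G2 = A NAND (B NOR (A NOR B))

A NAND (B NOR (A NOR B))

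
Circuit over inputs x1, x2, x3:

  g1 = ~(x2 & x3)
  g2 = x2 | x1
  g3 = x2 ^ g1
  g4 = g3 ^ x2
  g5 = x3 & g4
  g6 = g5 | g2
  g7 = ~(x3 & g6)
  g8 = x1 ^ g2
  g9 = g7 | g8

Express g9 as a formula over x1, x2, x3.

g1 = ~(x2 & x3)
g2 = x2 | x1
g3 = x2 ^ g1 = x2 ^ (~(x2 & x3))
g4 = g3 ^ x2 = (x2 ^ (~(x2 & x3))) ^ x2
g5 = x3 & g4 = x3 & ((x2 ^ (~(x2 & x3))) ^ x2)
g6 = g5 | g2 = (x3 & ((x2 ^ (~(x2 & x3))) ^ x2)) | (x2 | x1)
g7 = ~(x3 & g6) = ~(x3 & ((x3 & ((x2 ^ (~(x2 & x3))) ^ x2)) | (x2 | x1)))
g8 = x1 ^ g2 = x1 ^ (x2 | x1)
g9 = g7 | g8 = (~(x3 & ((x3 & ((x2 ^ (~(x2 & x3))) ^ x2)) | (x2 | x1)))) | (x1 ^ (x2 | x1))

(~(x3 & ((x3 & ((x2 ^ (~(x2 & x3))) ^ x2)) | (x2 | x1)))) | (x1 ^ (x2 | x1))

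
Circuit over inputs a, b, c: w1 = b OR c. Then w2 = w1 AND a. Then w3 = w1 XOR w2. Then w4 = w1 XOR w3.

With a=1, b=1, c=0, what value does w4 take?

1

w1 = 1 OR 0 = 1
w2 = 1 AND 1 = 1
w3 = 1 XOR 1 = 0
w4 = 1 XOR 0 = 1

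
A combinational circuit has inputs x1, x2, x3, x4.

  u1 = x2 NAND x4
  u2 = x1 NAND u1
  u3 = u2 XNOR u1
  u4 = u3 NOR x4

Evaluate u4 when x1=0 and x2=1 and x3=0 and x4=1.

u1 = 1 NAND 1 = 0
u2 = 0 NAND 0 = 1
u3 = 1 XNOR 0 = 0
u4 = 0 NOR 1 = 0

0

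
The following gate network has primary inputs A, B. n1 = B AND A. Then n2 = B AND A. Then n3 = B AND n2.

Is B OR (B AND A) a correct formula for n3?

No

n2 = B AND A
n3 = B AND n2 = B AND (B AND A)
At A=0, B=1: circuit gives 0, formula gives 1.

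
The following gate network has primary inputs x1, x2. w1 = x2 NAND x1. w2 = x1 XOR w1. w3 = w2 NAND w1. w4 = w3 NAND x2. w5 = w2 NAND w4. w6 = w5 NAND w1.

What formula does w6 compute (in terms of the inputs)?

((x1 XOR (x2 NAND x1)) NAND (((x1 XOR (x2 NAND x1)) NAND (x2 NAND x1)) NAND x2)) NAND (x2 NAND x1)

w1 = x2 NAND x1
w2 = x1 XOR w1 = x1 XOR (x2 NAND x1)
w3 = w2 NAND w1 = (x1 XOR (x2 NAND x1)) NAND (x2 NAND x1)
w4 = w3 NAND x2 = ((x1 XOR (x2 NAND x1)) NAND (x2 NAND x1)) NAND x2
w5 = w2 NAND w4 = (x1 XOR (x2 NAND x1)) NAND (((x1 XOR (x2 NAND x1)) NAND (x2 NAND x1)) NAND x2)
w6 = w5 NAND w1 = ((x1 XOR (x2 NAND x1)) NAND (((x1 XOR (x2 NAND x1)) NAND (x2 NAND x1)) NAND x2)) NAND (x2 NAND x1)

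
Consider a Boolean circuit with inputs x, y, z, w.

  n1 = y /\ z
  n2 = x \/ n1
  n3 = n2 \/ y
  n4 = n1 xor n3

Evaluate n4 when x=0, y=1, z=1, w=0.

n1 = 1 /\ 1 = 1
n2 = 0 \/ 1 = 1
n3 = 1 \/ 1 = 1
n4 = 1 xor 1 = 0

0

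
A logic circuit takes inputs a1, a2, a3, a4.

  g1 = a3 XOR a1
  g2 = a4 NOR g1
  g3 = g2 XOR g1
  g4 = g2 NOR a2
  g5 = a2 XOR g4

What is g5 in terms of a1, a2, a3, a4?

g1 = a3 XOR a1
g2 = a4 NOR g1 = a4 NOR (a3 XOR a1)
g4 = g2 NOR a2 = (a4 NOR (a3 XOR a1)) NOR a2
g5 = a2 XOR g4 = a2 XOR ((a4 NOR (a3 XOR a1)) NOR a2)

a2 XOR ((a4 NOR (a3 XOR a1)) NOR a2)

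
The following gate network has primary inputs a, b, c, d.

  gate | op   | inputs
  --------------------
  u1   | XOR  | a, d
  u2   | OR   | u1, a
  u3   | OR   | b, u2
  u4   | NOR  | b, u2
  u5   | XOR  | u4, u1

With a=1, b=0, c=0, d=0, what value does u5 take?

u1 = 1 XOR 0 = 1
u2 = 1 OR 1 = 1
u4 = 0 NOR 1 = 0
u5 = 0 XOR 1 = 1

1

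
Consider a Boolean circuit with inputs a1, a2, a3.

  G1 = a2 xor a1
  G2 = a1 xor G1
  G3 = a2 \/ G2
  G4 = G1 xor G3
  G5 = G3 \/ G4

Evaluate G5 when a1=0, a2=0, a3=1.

0

G1 = 0 xor 0 = 0
G2 = 0 xor 0 = 0
G3 = 0 \/ 0 = 0
G4 = 0 xor 0 = 0
G5 = 0 \/ 0 = 0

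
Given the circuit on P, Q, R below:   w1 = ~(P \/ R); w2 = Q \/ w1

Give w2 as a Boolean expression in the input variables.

Q \/ (~(P \/ R))

w1 = ~(P \/ R)
w2 = Q \/ w1 = Q \/ (~(P \/ R))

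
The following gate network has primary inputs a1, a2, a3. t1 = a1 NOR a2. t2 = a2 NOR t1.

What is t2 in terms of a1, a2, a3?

t1 = a1 NOR a2
t2 = a2 NOR t1 = a2 NOR (a1 NOR a2)

a2 NOR (a1 NOR a2)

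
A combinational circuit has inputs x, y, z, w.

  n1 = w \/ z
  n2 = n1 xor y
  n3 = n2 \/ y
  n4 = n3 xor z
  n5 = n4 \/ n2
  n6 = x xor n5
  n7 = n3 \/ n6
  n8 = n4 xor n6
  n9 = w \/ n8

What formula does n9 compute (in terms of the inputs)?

w \/ (((((w \/ z) xor y) \/ y) xor z) xor (x xor (((((w \/ z) xor y) \/ y) xor z) \/ ((w \/ z) xor y))))

n1 = w \/ z
n2 = n1 xor y = (w \/ z) xor y
n3 = n2 \/ y = ((w \/ z) xor y) \/ y
n4 = n3 xor z = (((w \/ z) xor y) \/ y) xor z
n5 = n4 \/ n2 = ((((w \/ z) xor y) \/ y) xor z) \/ ((w \/ z) xor y)
n6 = x xor n5 = x xor (((((w \/ z) xor y) \/ y) xor z) \/ ((w \/ z) xor y))
n8 = n4 xor n6 = ((((w \/ z) xor y) \/ y) xor z) xor (x xor (((((w \/ z) xor y) \/ y) xor z) \/ ((w \/ z) xor y)))
n9 = w \/ n8 = w \/ (((((w \/ z) xor y) \/ y) xor z) xor (x xor (((((w \/ z) xor y) \/ y) xor z) \/ ((w \/ z) xor y))))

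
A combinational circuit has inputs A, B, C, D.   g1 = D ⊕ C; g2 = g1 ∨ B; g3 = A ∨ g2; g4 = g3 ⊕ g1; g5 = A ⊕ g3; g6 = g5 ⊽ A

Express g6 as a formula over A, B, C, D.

g1 = D ⊕ C
g2 = g1 ∨ B = (D ⊕ C) ∨ B
g3 = A ∨ g2 = A ∨ ((D ⊕ C) ∨ B)
g5 = A ⊕ g3 = A ⊕ (A ∨ ((D ⊕ C) ∨ B))
g6 = g5 ⊽ A = (A ⊕ (A ∨ ((D ⊕ C) ∨ B))) ⊽ A

(A ⊕ (A ∨ ((D ⊕ C) ∨ B))) ⊽ A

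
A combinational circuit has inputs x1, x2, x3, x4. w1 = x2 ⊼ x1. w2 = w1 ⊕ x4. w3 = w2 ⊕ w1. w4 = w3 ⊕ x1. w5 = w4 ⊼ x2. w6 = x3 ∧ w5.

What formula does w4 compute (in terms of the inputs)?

w1 = x2 ⊼ x1
w2 = w1 ⊕ x4 = (x2 ⊼ x1) ⊕ x4
w3 = w2 ⊕ w1 = ((x2 ⊼ x1) ⊕ x4) ⊕ (x2 ⊼ x1)
w4 = w3 ⊕ x1 = (((x2 ⊼ x1) ⊕ x4) ⊕ (x2 ⊼ x1)) ⊕ x1

(((x2 ⊼ x1) ⊕ x4) ⊕ (x2 ⊼ x1)) ⊕ x1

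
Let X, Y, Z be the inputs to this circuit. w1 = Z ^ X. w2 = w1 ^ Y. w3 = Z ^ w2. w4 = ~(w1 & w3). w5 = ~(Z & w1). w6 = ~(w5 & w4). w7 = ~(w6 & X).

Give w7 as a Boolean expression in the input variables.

w1 = Z ^ X
w2 = w1 ^ Y = (Z ^ X) ^ Y
w3 = Z ^ w2 = Z ^ ((Z ^ X) ^ Y)
w4 = ~(w1 & w3) = ~((Z ^ X) & (Z ^ ((Z ^ X) ^ Y)))
w5 = ~(Z & w1) = ~(Z & (Z ^ X))
w6 = ~(w5 & w4) = ~((~(Z & (Z ^ X))) & (~((Z ^ X) & (Z ^ ((Z ^ X) ^ Y)))))
w7 = ~(w6 & X) = ~((~((~(Z & (Z ^ X))) & (~((Z ^ X) & (Z ^ ((Z ^ X) ^ Y)))))) & X)

~((~((~(Z & (Z ^ X))) & (~((Z ^ X) & (Z ^ ((Z ^ X) ^ Y)))))) & X)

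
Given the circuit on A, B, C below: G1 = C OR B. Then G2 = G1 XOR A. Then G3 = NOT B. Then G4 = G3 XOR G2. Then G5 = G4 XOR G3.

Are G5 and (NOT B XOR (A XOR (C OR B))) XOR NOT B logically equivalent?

G1 = C OR B
G2 = G1 XOR A = (C OR B) XOR A
G3 = NOT B
G4 = G3 XOR G2 = NOT B XOR ((C OR B) XOR A)
G5 = G4 XOR G3 = (NOT B XOR ((C OR B) XOR A)) XOR NOT B
At A=0, B=0, C=0: circuit gives 0, formula gives 0.
At A=0, B=0, C=1: circuit gives 1, formula gives 1.
Agrees on all 8 inputs.

Yes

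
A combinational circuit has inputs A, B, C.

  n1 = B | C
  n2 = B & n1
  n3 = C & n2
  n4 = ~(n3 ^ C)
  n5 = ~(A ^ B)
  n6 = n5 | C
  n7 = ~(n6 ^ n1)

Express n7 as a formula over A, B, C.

n1 = B | C
n5 = ~(A ^ B)
n6 = n5 | C = (~(A ^ B)) | C
n7 = ~(n6 ^ n1) = ~(((~(A ^ B)) | C) ^ (B | C))

~(((~(A ^ B)) | C) ^ (B | C))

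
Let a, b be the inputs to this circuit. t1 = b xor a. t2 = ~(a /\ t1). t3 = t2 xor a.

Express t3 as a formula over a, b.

(~(a /\ (b xor a))) xor a

t1 = b xor a
t2 = ~(a /\ t1) = ~(a /\ (b xor a))
t3 = t2 xor a = (~(a /\ (b xor a))) xor a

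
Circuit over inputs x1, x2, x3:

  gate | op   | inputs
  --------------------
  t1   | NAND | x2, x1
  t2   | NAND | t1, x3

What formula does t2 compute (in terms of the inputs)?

(x2 NAND x1) NAND x3

t1 = x2 NAND x1
t2 = t1 NAND x3 = (x2 NAND x1) NAND x3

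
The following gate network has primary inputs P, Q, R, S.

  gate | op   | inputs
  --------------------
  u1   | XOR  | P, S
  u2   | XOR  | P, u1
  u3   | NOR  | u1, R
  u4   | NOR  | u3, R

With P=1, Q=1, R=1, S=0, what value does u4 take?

u1 = 1 XOR 0 = 1
u3 = 1 NOR 1 = 0
u4 = 0 NOR 1 = 0

0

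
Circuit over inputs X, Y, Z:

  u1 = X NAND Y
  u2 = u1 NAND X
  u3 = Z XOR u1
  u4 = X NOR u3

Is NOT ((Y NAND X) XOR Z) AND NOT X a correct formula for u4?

Yes

u1 = X NAND Y
u3 = Z XOR u1 = Z XOR (X NAND Y)
u4 = X NOR u3 = X NOR (Z XOR (X NAND Y))
At X=0, Y=0, Z=0: circuit gives 0, formula gives 0.
At X=0, Y=0, Z=1: circuit gives 1, formula gives 1.
Agrees on all 8 inputs.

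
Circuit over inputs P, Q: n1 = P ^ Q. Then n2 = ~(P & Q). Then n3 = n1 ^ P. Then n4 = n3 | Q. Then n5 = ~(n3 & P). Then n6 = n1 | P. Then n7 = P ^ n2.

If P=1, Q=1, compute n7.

n2 = ~(1 & 1) = 0
n7 = 1 ^ 0 = 1

1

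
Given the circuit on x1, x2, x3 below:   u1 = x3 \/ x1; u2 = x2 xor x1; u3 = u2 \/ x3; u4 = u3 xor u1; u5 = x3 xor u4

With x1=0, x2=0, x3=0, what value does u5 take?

0

u1 = 0 \/ 0 = 0
u2 = 0 xor 0 = 0
u3 = 0 \/ 0 = 0
u4 = 0 xor 0 = 0
u5 = 0 xor 0 = 0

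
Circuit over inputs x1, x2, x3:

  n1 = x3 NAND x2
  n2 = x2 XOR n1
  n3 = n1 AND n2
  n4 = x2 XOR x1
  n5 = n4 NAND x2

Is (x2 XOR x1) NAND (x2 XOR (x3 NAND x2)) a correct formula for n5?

n4 = x2 XOR x1
n5 = n4 NAND x2 = (x2 XOR x1) NAND x2
At x1=0, x2=1, x3=0: circuit gives 0, formula gives 1.

No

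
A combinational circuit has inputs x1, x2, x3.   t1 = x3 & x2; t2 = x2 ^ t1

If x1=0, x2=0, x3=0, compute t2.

t1 = 0 & 0 = 0
t2 = 0 ^ 0 = 0

0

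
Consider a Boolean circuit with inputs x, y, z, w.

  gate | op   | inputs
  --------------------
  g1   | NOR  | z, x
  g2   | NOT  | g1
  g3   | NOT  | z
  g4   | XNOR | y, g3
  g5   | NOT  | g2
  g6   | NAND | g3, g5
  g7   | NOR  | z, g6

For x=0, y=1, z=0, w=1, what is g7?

1

g1 = 0 NOR 0 = 1
g2 = NOT 1 = 0
g3 = NOT 0 = 1
g5 = NOT 0 = 1
g6 = 1 NAND 1 = 0
g7 = 0 NOR 0 = 1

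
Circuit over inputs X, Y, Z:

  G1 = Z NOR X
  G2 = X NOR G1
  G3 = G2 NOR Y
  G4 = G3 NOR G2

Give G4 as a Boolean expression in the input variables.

G1 = Z NOR X
G2 = X NOR G1 = X NOR (Z NOR X)
G3 = G2 NOR Y = (X NOR (Z NOR X)) NOR Y
G4 = G3 NOR G2 = ((X NOR (Z NOR X)) NOR Y) NOR (X NOR (Z NOR X))

((X NOR (Z NOR X)) NOR Y) NOR (X NOR (Z NOR X))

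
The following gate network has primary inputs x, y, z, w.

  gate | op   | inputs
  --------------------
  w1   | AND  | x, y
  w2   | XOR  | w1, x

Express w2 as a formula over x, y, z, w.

(x AND y) XOR x

w1 = x AND y
w2 = w1 XOR x = (x AND y) XOR x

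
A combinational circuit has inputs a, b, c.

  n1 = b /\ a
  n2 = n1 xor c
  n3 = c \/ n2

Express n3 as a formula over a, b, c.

n1 = b /\ a
n2 = n1 xor c = (b /\ a) xor c
n3 = c \/ n2 = c \/ ((b /\ a) xor c)

c \/ ((b /\ a) xor c)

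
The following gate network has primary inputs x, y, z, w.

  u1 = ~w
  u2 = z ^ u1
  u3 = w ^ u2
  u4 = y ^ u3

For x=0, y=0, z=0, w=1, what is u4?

u1 = ~1 = 0
u2 = 0 ^ 0 = 0
u3 = 1 ^ 0 = 1
u4 = 0 ^ 1 = 1

1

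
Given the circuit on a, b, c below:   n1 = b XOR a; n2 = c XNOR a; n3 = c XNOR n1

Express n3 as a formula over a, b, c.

n1 = b XOR a
n3 = c XNOR n1 = c XNOR (b XOR a)

c XNOR (b XOR a)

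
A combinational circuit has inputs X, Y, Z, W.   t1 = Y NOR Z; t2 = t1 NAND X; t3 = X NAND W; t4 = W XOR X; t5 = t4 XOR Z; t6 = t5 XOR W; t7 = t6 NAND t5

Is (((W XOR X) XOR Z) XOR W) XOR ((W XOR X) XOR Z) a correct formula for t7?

t4 = W XOR X
t5 = t4 XOR Z = (W XOR X) XOR Z
t6 = t5 XOR W = ((W XOR X) XOR Z) XOR W
t7 = t6 NAND t5 = (((W XOR X) XOR Z) XOR W) NAND ((W XOR X) XOR Z)
At X=0, Y=0, Z=0, W=0: circuit gives 1, formula gives 0.

No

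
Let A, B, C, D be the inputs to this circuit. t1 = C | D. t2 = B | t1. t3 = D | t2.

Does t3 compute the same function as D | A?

t1 = C | D
t2 = B | t1 = B | (C | D)
t3 = D | t2 = D | (B | (C | D))
At A=0, B=0, C=1, D=0: circuit gives 1, formula gives 0.

No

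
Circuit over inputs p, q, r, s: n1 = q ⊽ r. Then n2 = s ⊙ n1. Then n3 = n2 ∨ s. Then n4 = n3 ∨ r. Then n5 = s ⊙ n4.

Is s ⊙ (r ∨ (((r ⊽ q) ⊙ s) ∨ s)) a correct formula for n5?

n1 = q ⊽ r
n2 = s ⊙ n1 = s ⊙ (q ⊽ r)
n3 = n2 ∨ s = (s ⊙ (q ⊽ r)) ∨ s
n4 = n3 ∨ r = ((s ⊙ (q ⊽ r)) ∨ s) ∨ r
n5 = s ⊙ n4 = s ⊙ (((s ⊙ (q ⊽ r)) ∨ s) ∨ r)
At p=0, q=0, r=1, s=0: circuit gives 0, formula gives 0.
At p=0, q=0, r=0, s=0: circuit gives 1, formula gives 1.
Agrees on all 16 inputs.

Yes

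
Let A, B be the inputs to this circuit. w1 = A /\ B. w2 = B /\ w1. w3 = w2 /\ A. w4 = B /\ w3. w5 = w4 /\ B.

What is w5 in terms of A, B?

(B /\ ((B /\ (A /\ B)) /\ A)) /\ B

w1 = A /\ B
w2 = B /\ w1 = B /\ (A /\ B)
w3 = w2 /\ A = (B /\ (A /\ B)) /\ A
w4 = B /\ w3 = B /\ ((B /\ (A /\ B)) /\ A)
w5 = w4 /\ B = (B /\ ((B /\ (A /\ B)) /\ A)) /\ B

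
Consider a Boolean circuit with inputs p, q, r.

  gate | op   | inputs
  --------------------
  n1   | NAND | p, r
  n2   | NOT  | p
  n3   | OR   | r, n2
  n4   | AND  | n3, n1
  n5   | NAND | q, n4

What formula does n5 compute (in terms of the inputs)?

q NAND ((r OR NOT p) AND (p NAND r))

n1 = p NAND r
n2 = NOT p
n3 = r OR n2 = r OR NOT p
n4 = n3 AND n1 = (r OR NOT p) AND (p NAND r)
n5 = q NAND n4 = q NAND ((r OR NOT p) AND (p NAND r))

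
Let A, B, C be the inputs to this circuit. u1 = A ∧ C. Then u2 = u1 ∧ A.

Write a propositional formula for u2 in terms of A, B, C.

(A ∧ C) ∧ A

u1 = A ∧ C
u2 = u1 ∧ A = (A ∧ C) ∧ A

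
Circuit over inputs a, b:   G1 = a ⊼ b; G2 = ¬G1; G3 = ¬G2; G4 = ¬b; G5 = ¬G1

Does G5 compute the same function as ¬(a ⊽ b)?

G1 = a ⊼ b
G5 = ¬G1 = ¬(a ⊼ b)
At a=0, b=1: circuit gives 0, formula gives 1.

No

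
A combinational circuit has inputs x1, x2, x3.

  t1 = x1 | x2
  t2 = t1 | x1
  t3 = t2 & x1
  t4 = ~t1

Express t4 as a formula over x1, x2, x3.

~(x1 | x2)

t1 = x1 | x2
t4 = ~t1 = ~(x1 | x2)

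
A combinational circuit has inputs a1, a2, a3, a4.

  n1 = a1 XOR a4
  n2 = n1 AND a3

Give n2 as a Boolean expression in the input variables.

n1 = a1 XOR a4
n2 = n1 AND a3 = (a1 XOR a4) AND a3

(a1 XOR a4) AND a3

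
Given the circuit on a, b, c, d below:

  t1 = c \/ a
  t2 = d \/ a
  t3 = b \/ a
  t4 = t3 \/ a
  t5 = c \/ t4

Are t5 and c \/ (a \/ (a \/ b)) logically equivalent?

Yes

t3 = b \/ a
t4 = t3 \/ a = (b \/ a) \/ a
t5 = c \/ t4 = c \/ ((b \/ a) \/ a)
At a=0, b=0, c=0, d=0: circuit gives 0, formula gives 0.
At a=0, b=0, c=1, d=0: circuit gives 1, formula gives 1.
Agrees on all 16 inputs.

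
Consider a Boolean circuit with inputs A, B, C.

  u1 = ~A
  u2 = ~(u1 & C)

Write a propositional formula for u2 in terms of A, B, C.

u1 = ~A
u2 = ~(u1 & C) = ~(~A & C)

~(~A & C)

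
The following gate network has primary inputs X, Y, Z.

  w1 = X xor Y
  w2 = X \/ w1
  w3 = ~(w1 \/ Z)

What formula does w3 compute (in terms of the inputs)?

w1 = X xor Y
w3 = ~(w1 \/ Z) = ~((X xor Y) \/ Z)

~((X xor Y) \/ Z)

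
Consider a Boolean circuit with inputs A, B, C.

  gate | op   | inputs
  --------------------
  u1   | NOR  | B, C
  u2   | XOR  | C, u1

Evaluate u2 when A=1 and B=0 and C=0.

1

u1 = 0 NOR 0 = 1
u2 = 0 XOR 1 = 1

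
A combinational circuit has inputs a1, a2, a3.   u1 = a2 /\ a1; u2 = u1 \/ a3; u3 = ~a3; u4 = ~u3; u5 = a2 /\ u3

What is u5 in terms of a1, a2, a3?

u3 = ~a3
u5 = a2 /\ u3 = a2 /\ ~a3

a2 /\ ~a3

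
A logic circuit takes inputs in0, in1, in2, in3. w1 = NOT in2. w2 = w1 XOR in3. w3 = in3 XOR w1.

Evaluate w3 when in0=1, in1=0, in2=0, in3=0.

w1 = NOT 0 = 1
w3 = 0 XOR 1 = 1

1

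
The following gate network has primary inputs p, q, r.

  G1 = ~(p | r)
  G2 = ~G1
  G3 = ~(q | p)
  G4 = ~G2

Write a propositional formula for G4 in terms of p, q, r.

G1 = ~(p | r)
G2 = ~G1 = ~(~(p | r))
G4 = ~G2 = ~~(~(p | r))

~~(~(p | r))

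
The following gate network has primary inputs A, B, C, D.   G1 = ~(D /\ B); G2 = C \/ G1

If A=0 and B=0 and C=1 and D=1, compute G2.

G1 = ~(1 /\ 0) = 1
G2 = 1 \/ 1 = 1

1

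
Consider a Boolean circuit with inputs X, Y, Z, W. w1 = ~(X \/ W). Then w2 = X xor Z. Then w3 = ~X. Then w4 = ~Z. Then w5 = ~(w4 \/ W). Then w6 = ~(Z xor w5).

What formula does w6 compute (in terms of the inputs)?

~(Z xor (~(~Z \/ W)))

w4 = ~Z
w5 = ~(w4 \/ W) = ~(~Z \/ W)
w6 = ~(Z xor w5) = ~(Z xor (~(~Z \/ W)))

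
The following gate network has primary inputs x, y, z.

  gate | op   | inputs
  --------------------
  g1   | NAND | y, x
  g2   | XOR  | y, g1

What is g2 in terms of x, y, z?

g1 = y NAND x
g2 = y XOR g1 = y XOR (y NAND x)

y XOR (y NAND x)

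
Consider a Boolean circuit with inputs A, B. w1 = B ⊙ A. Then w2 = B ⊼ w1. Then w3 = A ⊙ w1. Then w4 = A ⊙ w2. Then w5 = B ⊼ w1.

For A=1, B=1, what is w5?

w1 = 1 ⊙ 1 = 1
w5 = 1 ⊼ 1 = 0

0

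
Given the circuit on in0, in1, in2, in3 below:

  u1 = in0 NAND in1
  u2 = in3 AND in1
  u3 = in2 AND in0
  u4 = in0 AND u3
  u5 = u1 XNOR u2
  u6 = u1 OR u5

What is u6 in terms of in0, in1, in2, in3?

u1 = in0 NAND in1
u2 = in3 AND in1
u5 = u1 XNOR u2 = (in0 NAND in1) XNOR (in3 AND in1)
u6 = u1 OR u5 = (in0 NAND in1) OR ((in0 NAND in1) XNOR (in3 AND in1))

(in0 NAND in1) OR ((in0 NAND in1) XNOR (in3 AND in1))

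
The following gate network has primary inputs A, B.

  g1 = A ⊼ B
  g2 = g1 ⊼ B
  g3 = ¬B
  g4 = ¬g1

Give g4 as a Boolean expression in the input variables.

g1 = A ⊼ B
g4 = ¬g1 = ¬(A ⊼ B)

¬(A ⊼ B)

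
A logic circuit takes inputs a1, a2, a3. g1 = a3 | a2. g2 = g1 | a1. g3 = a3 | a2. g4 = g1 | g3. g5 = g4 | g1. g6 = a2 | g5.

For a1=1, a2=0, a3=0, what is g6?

g1 = 0 | 0 = 0
g3 = 0 | 0 = 0
g4 = 0 | 0 = 0
g5 = 0 | 0 = 0
g6 = 0 | 0 = 0

0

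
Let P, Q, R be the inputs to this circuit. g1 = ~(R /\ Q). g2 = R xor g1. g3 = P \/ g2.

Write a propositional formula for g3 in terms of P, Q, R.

P \/ (R xor (~(R /\ Q)))

g1 = ~(R /\ Q)
g2 = R xor g1 = R xor (~(R /\ Q))
g3 = P \/ g2 = P \/ (R xor (~(R /\ Q)))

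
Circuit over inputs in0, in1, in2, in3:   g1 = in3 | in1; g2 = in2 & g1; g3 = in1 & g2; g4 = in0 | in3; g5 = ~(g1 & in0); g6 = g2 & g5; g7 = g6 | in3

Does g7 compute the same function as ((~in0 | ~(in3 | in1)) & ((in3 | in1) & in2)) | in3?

g1 = in3 | in1
g2 = in2 & g1 = in2 & (in3 | in1)
g5 = ~(g1 & in0) = ~((in3 | in1) & in0)
g6 = g2 & g5 = (in2 & (in3 | in1)) & (~((in3 | in1) & in0))
g7 = g6 | in3 = ((in2 & (in3 | in1)) & (~((in3 | in1) & in0))) | in3
At in0=0, in1=0, in2=0, in3=0: circuit gives 0, formula gives 0.
At in0=0, in1=0, in2=0, in3=1: circuit gives 1, formula gives 1.
Agrees on all 16 inputs.

Yes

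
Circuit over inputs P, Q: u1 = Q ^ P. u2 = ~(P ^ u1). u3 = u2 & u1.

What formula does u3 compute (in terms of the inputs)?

(~(P ^ (Q ^ P))) & (Q ^ P)

u1 = Q ^ P
u2 = ~(P ^ u1) = ~(P ^ (Q ^ P))
u3 = u2 & u1 = (~(P ^ (Q ^ P))) & (Q ^ P)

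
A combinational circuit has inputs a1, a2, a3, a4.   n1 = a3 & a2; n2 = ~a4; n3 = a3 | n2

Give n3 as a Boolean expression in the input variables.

a3 | ~a4

n2 = ~a4
n3 = a3 | n2 = a3 | ~a4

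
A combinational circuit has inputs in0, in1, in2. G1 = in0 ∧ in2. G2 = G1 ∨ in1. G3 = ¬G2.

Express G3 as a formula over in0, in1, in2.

G1 = in0 ∧ in2
G2 = G1 ∨ in1 = (in0 ∧ in2) ∨ in1
G3 = ¬G2 = ¬((in0 ∧ in2) ∨ in1)

¬((in0 ∧ in2) ∨ in1)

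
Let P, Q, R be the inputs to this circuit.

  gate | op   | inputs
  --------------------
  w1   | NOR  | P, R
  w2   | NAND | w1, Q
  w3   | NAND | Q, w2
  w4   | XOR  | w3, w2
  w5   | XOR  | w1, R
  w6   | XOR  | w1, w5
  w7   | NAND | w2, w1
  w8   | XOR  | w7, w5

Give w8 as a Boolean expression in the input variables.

(((P NOR R) NAND Q) NAND (P NOR R)) XOR ((P NOR R) XOR R)

w1 = P NOR R
w2 = w1 NAND Q = (P NOR R) NAND Q
w5 = w1 XOR R = (P NOR R) XOR R
w7 = w2 NAND w1 = ((P NOR R) NAND Q) NAND (P NOR R)
w8 = w7 XOR w5 = (((P NOR R) NAND Q) NAND (P NOR R)) XOR ((P NOR R) XOR R)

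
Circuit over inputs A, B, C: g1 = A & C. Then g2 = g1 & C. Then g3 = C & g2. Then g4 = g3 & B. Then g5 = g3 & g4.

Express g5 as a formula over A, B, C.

g1 = A & C
g2 = g1 & C = (A & C) & C
g3 = C & g2 = C & ((A & C) & C)
g4 = g3 & B = (C & ((A & C) & C)) & B
g5 = g3 & g4 = (C & ((A & C) & C)) & ((C & ((A & C) & C)) & B)

(C & ((A & C) & C)) & ((C & ((A & C) & C)) & B)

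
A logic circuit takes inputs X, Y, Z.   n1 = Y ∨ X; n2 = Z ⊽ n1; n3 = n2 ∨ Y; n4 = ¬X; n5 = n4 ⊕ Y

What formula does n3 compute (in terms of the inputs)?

n1 = Y ∨ X
n2 = Z ⊽ n1 = Z ⊽ (Y ∨ X)
n3 = n2 ∨ Y = (Z ⊽ (Y ∨ X)) ∨ Y

(Z ⊽ (Y ∨ X)) ∨ Y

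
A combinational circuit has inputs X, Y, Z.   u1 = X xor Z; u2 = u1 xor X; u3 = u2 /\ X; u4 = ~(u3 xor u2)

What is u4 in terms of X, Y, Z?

~((((X xor Z) xor X) /\ X) xor ((X xor Z) xor X))

u1 = X xor Z
u2 = u1 xor X = (X xor Z) xor X
u3 = u2 /\ X = ((X xor Z) xor X) /\ X
u4 = ~(u3 xor u2) = ~((((X xor Z) xor X) /\ X) xor ((X xor Z) xor X))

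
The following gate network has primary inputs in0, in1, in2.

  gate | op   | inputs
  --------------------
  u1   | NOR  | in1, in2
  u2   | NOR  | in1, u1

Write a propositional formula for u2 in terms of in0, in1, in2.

in1 NOR (in1 NOR in2)

u1 = in1 NOR in2
u2 = in1 NOR u1 = in1 NOR (in1 NOR in2)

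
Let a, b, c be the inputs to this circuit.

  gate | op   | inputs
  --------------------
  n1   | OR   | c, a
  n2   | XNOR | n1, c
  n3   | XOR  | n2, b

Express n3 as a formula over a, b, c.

((c OR a) XNOR c) XOR b

n1 = c OR a
n2 = n1 XNOR c = (c OR a) XNOR c
n3 = n2 XOR b = ((c OR a) XNOR c) XOR b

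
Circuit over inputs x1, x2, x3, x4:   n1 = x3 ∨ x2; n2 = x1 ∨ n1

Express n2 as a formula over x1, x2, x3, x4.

n1 = x3 ∨ x2
n2 = x1 ∨ n1 = x1 ∨ (x3 ∨ x2)

x1 ∨ (x3 ∨ x2)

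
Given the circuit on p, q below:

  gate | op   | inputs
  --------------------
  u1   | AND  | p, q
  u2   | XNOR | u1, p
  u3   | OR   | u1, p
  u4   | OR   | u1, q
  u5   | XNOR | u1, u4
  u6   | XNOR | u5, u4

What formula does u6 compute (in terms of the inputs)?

u1 = p AND q
u4 = u1 OR q = (p AND q) OR q
u5 = u1 XNOR u4 = (p AND q) XNOR ((p AND q) OR q)
u6 = u5 XNOR u4 = ((p AND q) XNOR ((p AND q) OR q)) XNOR ((p AND q) OR q)

((p AND q) XNOR ((p AND q) OR q)) XNOR ((p AND q) OR q)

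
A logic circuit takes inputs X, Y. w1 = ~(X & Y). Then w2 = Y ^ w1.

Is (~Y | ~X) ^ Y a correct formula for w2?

Yes

w1 = ~(X & Y)
w2 = Y ^ w1 = Y ^ (~(X & Y))
At X=0, Y=1: circuit gives 0, formula gives 0.
At X=0, Y=0: circuit gives 1, formula gives 1.
Agrees on all 4 inputs.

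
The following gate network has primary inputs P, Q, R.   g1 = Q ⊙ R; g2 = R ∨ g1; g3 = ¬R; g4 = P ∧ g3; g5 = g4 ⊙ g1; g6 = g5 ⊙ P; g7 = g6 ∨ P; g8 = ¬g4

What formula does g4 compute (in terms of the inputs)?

P ∧ ¬R

g3 = ¬R
g4 = P ∧ g3 = P ∧ ¬R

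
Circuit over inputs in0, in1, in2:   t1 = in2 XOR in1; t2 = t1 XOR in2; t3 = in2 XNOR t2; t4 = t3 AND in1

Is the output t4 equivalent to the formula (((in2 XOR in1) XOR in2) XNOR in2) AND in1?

t1 = in2 XOR in1
t2 = t1 XOR in2 = (in2 XOR in1) XOR in2
t3 = in2 XNOR t2 = in2 XNOR ((in2 XOR in1) XOR in2)
t4 = t3 AND in1 = (in2 XNOR ((in2 XOR in1) XOR in2)) AND in1
At in0=0, in1=0, in2=0: circuit gives 0, formula gives 0.
At in0=0, in1=1, in2=1: circuit gives 1, formula gives 1.
Agrees on all 8 inputs.

Yes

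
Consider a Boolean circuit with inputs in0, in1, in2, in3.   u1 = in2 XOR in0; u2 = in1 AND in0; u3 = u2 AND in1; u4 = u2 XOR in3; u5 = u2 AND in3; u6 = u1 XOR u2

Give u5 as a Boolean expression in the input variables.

(in1 AND in0) AND in3

u2 = in1 AND in0
u5 = u2 AND in3 = (in1 AND in0) AND in3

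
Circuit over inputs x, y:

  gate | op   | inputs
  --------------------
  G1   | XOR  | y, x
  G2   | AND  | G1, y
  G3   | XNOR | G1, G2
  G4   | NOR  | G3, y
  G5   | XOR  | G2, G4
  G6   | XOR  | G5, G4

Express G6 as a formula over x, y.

(((y XOR x) AND y) XOR (((y XOR x) XNOR ((y XOR x) AND y)) NOR y)) XOR (((y XOR x) XNOR ((y XOR x) AND y)) NOR y)

G1 = y XOR x
G2 = G1 AND y = (y XOR x) AND y
G3 = G1 XNOR G2 = (y XOR x) XNOR ((y XOR x) AND y)
G4 = G3 NOR y = ((y XOR x) XNOR ((y XOR x) AND y)) NOR y
G5 = G2 XOR G4 = ((y XOR x) AND y) XOR (((y XOR x) XNOR ((y XOR x) AND y)) NOR y)
G6 = G5 XOR G4 = (((y XOR x) AND y) XOR (((y XOR x) XNOR ((y XOR x) AND y)) NOR y)) XOR (((y XOR x) XNOR ((y XOR x) AND y)) NOR y)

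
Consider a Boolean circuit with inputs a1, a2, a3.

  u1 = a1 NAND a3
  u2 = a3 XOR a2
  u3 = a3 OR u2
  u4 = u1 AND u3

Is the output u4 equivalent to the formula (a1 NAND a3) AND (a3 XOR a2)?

No

u1 = a1 NAND a3
u2 = a3 XOR a2
u3 = a3 OR u2 = a3 OR (a3 XOR a2)
u4 = u1 AND u3 = (a1 NAND a3) AND (a3 OR (a3 XOR a2))
At a1=0, a2=1, a3=1: circuit gives 1, formula gives 0.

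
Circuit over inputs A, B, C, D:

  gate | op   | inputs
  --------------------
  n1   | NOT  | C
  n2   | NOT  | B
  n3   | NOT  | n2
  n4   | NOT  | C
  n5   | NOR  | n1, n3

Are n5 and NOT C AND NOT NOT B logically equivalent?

n1 = NOT C
n2 = NOT B
n3 = NOT n2 = NOT NOT B
n5 = n1 NOR n3 = NOT C NOR NOT NOT B
At A=0, B=0, C=1, D=0: circuit gives 1, formula gives 0.

No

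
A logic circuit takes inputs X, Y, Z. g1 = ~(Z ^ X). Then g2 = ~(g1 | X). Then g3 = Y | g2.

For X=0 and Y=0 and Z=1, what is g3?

1

g1 = ~(1 ^ 0) = 0
g2 = ~(0 | 0) = 1
g3 = 0 | 1 = 1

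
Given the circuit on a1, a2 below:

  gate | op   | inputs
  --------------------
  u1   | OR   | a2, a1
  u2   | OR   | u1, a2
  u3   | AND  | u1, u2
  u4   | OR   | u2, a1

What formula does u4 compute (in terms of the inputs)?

((a2 OR a1) OR a2) OR a1

u1 = a2 OR a1
u2 = u1 OR a2 = (a2 OR a1) OR a2
u4 = u2 OR a1 = ((a2 OR a1) OR a2) OR a1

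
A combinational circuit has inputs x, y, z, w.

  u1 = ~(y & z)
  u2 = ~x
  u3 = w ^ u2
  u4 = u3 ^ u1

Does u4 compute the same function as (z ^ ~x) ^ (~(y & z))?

u1 = ~(y & z)
u2 = ~x
u3 = w ^ u2 = w ^ ~x
u4 = u3 ^ u1 = (w ^ ~x) ^ (~(y & z))
At x=0, y=0, z=0, w=1: circuit gives 1, formula gives 0.

No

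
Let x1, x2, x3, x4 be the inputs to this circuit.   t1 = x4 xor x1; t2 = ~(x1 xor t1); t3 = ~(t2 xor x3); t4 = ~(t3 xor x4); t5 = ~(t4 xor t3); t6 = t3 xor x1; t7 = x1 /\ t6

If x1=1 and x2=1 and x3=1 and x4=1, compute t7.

t1 = 1 xor 1 = 0
t2 = ~(1 xor 0) = 0
t3 = ~(0 xor 1) = 0
t6 = 0 xor 1 = 1
t7 = 1 /\ 1 = 1

1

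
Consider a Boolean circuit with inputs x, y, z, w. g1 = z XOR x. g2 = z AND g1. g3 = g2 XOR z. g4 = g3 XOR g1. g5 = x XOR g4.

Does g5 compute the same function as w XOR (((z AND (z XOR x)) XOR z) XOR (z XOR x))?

No

g1 = z XOR x
g2 = z AND g1 = z AND (z XOR x)
g3 = g2 XOR z = (z AND (z XOR x)) XOR z
g4 = g3 XOR g1 = ((z AND (z XOR x)) XOR z) XOR (z XOR x)
g5 = x XOR g4 = x XOR (((z AND (z XOR x)) XOR z) XOR (z XOR x))
At x=0, y=0, z=0, w=1: circuit gives 0, formula gives 1.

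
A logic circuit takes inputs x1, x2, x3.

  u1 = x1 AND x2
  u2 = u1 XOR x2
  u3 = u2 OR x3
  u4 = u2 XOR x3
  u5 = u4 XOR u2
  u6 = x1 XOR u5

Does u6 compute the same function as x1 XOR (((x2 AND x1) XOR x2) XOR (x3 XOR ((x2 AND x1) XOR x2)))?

Yes

u1 = x1 AND x2
u2 = u1 XOR x2 = (x1 AND x2) XOR x2
u4 = u2 XOR x3 = ((x1 AND x2) XOR x2) XOR x3
u5 = u4 XOR u2 = (((x1 AND x2) XOR x2) XOR x3) XOR ((x1 AND x2) XOR x2)
u6 = x1 XOR u5 = x1 XOR ((((x1 AND x2) XOR x2) XOR x3) XOR ((x1 AND x2) XOR x2))
At x1=0, x2=0, x3=0: circuit gives 0, formula gives 0.
At x1=0, x2=0, x3=1: circuit gives 1, formula gives 1.
Agrees on all 8 inputs.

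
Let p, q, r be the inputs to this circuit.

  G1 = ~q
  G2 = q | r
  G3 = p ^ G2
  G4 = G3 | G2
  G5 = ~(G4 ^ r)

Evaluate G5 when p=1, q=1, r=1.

1

G2 = 1 | 1 = 1
G3 = 1 ^ 1 = 0
G4 = 0 | 1 = 1
G5 = ~(1 ^ 1) = 1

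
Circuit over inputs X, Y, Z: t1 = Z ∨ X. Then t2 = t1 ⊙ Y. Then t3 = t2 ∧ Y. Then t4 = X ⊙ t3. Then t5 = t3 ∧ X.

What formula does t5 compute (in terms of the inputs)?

t1 = Z ∨ X
t2 = t1 ⊙ Y = (Z ∨ X) ⊙ Y
t3 = t2 ∧ Y = ((Z ∨ X) ⊙ Y) ∧ Y
t5 = t3 ∧ X = (((Z ∨ X) ⊙ Y) ∧ Y) ∧ X

(((Z ∨ X) ⊙ Y) ∧ Y) ∧ X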